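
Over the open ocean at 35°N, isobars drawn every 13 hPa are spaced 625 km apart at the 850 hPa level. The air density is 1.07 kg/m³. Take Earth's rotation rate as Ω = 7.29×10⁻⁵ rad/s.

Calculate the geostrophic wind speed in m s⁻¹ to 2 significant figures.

Coriolis parameter at 35°N:
f = 2Ω sin φ = 2 × 7.29×10⁻⁵ × sin 35° = 8.36×10⁻⁵ s⁻¹
Pressure gradient: |∂P/∂n| = 1300 Pa / 625000 m = 2.08×10⁻³ Pa/m
Geostrophic balance (pressure-gradient force = Coriolis force):
V_g = (1/(fρ)) |∂P/∂n| = 2.08×10⁻³ / (8.36×10⁻⁵ × 1.07) = 23.2 m/s

23 m s⁻¹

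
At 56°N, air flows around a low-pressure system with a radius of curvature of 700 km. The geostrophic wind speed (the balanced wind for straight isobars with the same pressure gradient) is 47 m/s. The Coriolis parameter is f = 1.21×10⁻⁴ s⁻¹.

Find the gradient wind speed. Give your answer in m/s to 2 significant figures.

34 m/s

Around a low, centrifugal force acts outward with Coriolis, so pressure-gradient force balances both:
(1/ρ)|∂P/∂n| = fV + V²/R  →  V² + fR·V − fR·V_g = 0
With fR = 1.21×10⁻⁴ × 700×10³ m = 84.7 m/s:
V = [−fR + √((fR)² + 4 fR V_g)]/2 = [−84.7 + √(84.7² + 4×84.7×47)]/2 = 33.6 m/s
Subgeostrophic (V < V_g = 47 m/s), as expected around a low.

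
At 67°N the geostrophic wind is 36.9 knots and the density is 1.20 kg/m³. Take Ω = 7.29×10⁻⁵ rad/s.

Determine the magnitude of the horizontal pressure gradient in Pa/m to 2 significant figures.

Coriolis parameter at 67°N:
f = 2Ω sin φ = 2 × 7.29×10⁻⁵ × sin 67° = 1.34×10⁻⁴ s⁻¹
Wind speed in SI: 36.9 knots = 19.0 m/s
Geostrophic balance rearranged: |∂P/∂n| = f ρ V_g
|∂P/∂n| = 1.34×10⁻⁴ × 1.20 × 19.0 = 3.06×10⁻³ Pa/m

3.1×10⁻³ Pa/m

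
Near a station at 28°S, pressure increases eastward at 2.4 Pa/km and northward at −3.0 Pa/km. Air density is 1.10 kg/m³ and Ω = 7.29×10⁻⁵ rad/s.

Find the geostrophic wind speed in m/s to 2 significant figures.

Coriolis parameter at 28°S:
f = 2Ω sin φ = 2 × 7.29×10⁻⁵ × sin 28° = 6.84×10⁻⁵ s⁻¹
In the Southern Hemisphere f is negative: f = −6.84×10⁻⁵ s⁻¹.
Component geostrophic relations (x east, y north):
u_g = −(1/(fρ)) ∂P/∂y,  v_g = (1/(fρ)) ∂P/∂x
u_g = −(−3.0×10⁻³)/(−6.84×10⁻⁵ × 1.10) = −39.8 m/s;  v_g = (2.4×10⁻³)/(−6.84×10⁻⁵ × 1.10) = −31.9 m/s
|V_g| = √(u_g² + v_g²) = 51.0 m/s

51 m/s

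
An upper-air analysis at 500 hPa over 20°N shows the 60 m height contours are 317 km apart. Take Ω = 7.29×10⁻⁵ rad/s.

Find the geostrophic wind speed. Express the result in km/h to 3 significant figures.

134 km/h

Coriolis parameter at 20°N:
f = 2Ω sin φ = 2 × 7.29×10⁻⁵ × sin 20° = 4.99×10⁻⁵ s⁻¹
Height gradient: |∂Z/∂n| = 60 m / 317000 m = 1.89×10⁻⁴
On a pressure surface, geostrophic balance gives V_g = (g/f)|∂Z/∂n|:
V_g = 9.81 × 1.89×10⁻⁴ / 4.99×10⁻⁵ = 37.2 m/s
Converting: 37.2 m/s × 3.6 = 134 km/h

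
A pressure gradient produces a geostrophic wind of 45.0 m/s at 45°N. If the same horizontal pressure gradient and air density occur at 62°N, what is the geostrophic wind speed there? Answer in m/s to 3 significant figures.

36.0 m/s

With the same pressure gradient and density, V_g ∝ 1/f ∝ 1/sin φ.
V₂ = V₁ · sin φ₁ / sin φ₂ = 45.0 × sin 45° / sin 62°
V₂ = 45.0 × 0.7071/0.8829 = 36.0 m/s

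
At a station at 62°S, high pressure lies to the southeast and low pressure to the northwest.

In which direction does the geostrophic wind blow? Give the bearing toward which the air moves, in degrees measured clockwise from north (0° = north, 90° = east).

225°

The pressure-gradient force points toward the northwest (bearing 315°).
Geostrophic balance: in the Southern Hemisphere the Coriolis force deflects motion to the left, so the geostrophic wind blows 90° to the left of the pressure-gradient force (low pressure on the right).
Rotating 315° by 90° counterclockwise gives 225° — the wind blows toward the southwest.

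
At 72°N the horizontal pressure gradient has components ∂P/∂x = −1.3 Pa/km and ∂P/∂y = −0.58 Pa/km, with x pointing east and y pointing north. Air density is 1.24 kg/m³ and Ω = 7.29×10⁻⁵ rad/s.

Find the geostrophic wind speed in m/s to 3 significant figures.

8.28 m/s

Coriolis parameter at 72°N:
f = 2Ω sin φ = 2 × 7.29×10⁻⁵ × sin 72° = 1.39×10⁻⁴ s⁻¹
Component geostrophic relations (x east, y north):
u_g = −(1/(fρ)) ∂P/∂y,  v_g = (1/(fρ)) ∂P/∂x
u_g = −(−0.58×10⁻³)/(1.39×10⁻⁴ × 1.24) = 3.37 m/s;  v_g = (−1.3×10⁻³)/(1.39×10⁻⁴ × 1.24) = −7.56 m/s
|V_g| = √(u_g² + v_g²) = 8.28 m/s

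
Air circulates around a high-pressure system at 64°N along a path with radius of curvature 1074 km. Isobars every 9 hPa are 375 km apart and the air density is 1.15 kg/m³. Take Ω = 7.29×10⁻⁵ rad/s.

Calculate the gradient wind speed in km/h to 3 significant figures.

Coriolis parameter at 64°N:
f = 2Ω sin φ = 2 × 7.29×10⁻⁵ × sin 64° = 1.31×10⁻⁴ s⁻¹
Pressure gradient: |∂P/∂n| = 900 Pa / 375000 m = 2.40×10⁻³ Pa/m
Geostrophic speed: V_g = |∂P/∂n|/(fρ) = 2.40×10⁻³/(1.31×10⁻⁴ × 1.15) = 15.9 m/s
Around a high, pressure-gradient force acts outward with centrifugal, so Coriolis balances both:
fV = (1/ρ)|∂P/∂n| + V²/R  →  V² − fR·V + fR·V_g = 0
With fR = 1.31×10⁻⁴ × 1074×10³ m = 141 m/s:
V = [fR − √((fR)² − 4 fR V_g)]/2 = [141 − √(141² − 4×141×15.9)]/2 = 18.3 m/s
Supergeostrophic (V > V_g = 15.9 m/s), as expected around a high.
Converting: 18.3 m/s × 3.6 = 65.9 km/h

65.9 km/h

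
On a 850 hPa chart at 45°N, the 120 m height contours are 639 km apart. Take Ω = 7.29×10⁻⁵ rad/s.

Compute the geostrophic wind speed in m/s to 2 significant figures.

18 m/s

Coriolis parameter at 45°N:
f = 2Ω sin φ = 2 × 7.29×10⁻⁵ × sin 45° = 1.03×10⁻⁴ s⁻¹
Height gradient: |∂Z/∂n| = 120 m / 639000 m = 1.88×10⁻⁴
On a pressure surface, geostrophic balance gives V_g = (g/f)|∂Z/∂n|:
V_g = 9.81 × 1.88×10⁻⁴ / 1.03×10⁻⁴ = 17.9 m/s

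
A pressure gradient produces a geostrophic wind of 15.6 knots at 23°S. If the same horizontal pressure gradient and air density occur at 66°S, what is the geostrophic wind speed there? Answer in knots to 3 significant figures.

6.67 knots

With the same pressure gradient and density, V_g ∝ 1/f ∝ 1/sin φ.
V₂ = V₁ · sin φ₁ / sin φ₂ = 15.6 × sin 23° / sin 66°
V₂ = 15.6 × 0.3907/0.9135 = 6.67 knots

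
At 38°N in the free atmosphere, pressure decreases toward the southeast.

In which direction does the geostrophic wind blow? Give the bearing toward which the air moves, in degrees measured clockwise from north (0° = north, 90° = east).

225°

The pressure-gradient force points toward the southeast (bearing 135°).
Geostrophic balance: in the Northern Hemisphere the Coriolis force deflects motion to the right, so the geostrophic wind blows 90° to the right of the pressure-gradient force (low pressure on the left).
Rotating 135° by 90° clockwise gives 225° — the wind blows toward the southwest.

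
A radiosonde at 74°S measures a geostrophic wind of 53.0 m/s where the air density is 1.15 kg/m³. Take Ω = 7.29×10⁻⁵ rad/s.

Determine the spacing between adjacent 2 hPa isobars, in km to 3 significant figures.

23.4 km

Coriolis parameter at 74°S:
f = 2Ω sin φ = 2 × 7.29×10⁻⁵ × sin 74° = 1.40×10⁻⁴ s⁻¹
Geostrophic balance rearranged: |∂P/∂n| = f ρ V_g
|∂P/∂n| = 1.40×10⁻⁴ × 1.15 × 53.0 = 8.54×10⁻³ Pa/m
Isobar spacing: Δn = ΔP/|∂P/∂n| = 200 Pa / 8.54×10⁻³ Pa/m = 23413 m ≈ 23.4 km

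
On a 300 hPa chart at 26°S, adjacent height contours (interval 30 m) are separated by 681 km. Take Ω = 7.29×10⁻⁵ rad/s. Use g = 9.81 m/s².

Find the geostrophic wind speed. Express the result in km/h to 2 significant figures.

24 km/h

Coriolis parameter at 26°S:
f = 2Ω sin φ = 2 × 7.29×10⁻⁵ × sin 26° = 6.39×10⁻⁵ s⁻¹
Height gradient: |∂Z/∂n| = 30 m / 681000 m = 4.41×10⁻⁵
On a pressure surface, geostrophic balance gives V_g = (g/f)|∂Z/∂n|:
V_g = 9.81 × 4.41×10⁻⁵ / 6.39×10⁻⁵ = 6.76 m/s
Converting: 6.76 m/s × 3.6 = 24 km/h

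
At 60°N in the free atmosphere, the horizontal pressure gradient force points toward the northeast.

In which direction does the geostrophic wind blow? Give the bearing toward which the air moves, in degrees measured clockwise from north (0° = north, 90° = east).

135°

The pressure-gradient force points toward the northeast (bearing 045°).
Geostrophic balance: in the Northern Hemisphere the Coriolis force deflects motion to the right, so the geostrophic wind blows 90° to the right of the pressure-gradient force (low pressure on the left).
Rotating 045° by 90° clockwise gives 135° — the wind blows toward the southeast.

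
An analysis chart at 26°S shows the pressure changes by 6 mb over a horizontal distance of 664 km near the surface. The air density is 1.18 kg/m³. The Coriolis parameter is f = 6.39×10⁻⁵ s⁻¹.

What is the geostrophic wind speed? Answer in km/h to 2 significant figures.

43 km/h

Pressure gradient: |∂P/∂n| = 600 Pa / 664000 m = 9.04×10⁻⁴ Pa/m
Geostrophic balance (pressure-gradient force = Coriolis force):
V_g = (1/(fρ)) |∂P/∂n| = 9.04×10⁻⁴ / (6.39×10⁻⁵ × 1.18) = 12.0 m/s
Converting: 12.0 m/s × 3.6 = 43 km/h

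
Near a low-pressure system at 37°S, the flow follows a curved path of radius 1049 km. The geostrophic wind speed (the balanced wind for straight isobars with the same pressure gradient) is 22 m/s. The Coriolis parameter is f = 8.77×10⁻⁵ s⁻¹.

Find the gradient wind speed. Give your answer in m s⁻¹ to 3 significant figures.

18.3 m s⁻¹

Around a low, centrifugal force acts outward with Coriolis, so pressure-gradient force balances both:
(1/ρ)|∂P/∂n| = fV + V²/R  →  V² + fR·V − fR·V_g = 0
With fR = 8.77×10⁻⁵ × 1049×10³ m = 92.0 m/s:
V = [−fR + √((fR)² + 4 fR V_g)]/2 = [−92.0 + √(92.0² + 4×92.0×22)]/2 = 18.3 m/s
Subgeostrophic (V < V_g = 22 m/s), as expected around a low.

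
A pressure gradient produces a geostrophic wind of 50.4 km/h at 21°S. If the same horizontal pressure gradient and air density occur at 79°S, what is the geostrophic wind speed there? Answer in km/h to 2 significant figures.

With the same pressure gradient and density, V_g ∝ 1/f ∝ 1/sin φ.
V₂ = V₁ · sin φ₁ / sin φ₂ = 50.4 × sin 21° / sin 79°
V₂ = 50.4 × 0.3584/0.9816 = 18 km/h

18 km/h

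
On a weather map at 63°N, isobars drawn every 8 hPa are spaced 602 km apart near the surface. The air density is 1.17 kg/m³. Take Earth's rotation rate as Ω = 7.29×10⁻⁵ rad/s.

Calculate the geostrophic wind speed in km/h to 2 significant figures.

31 km/h

Coriolis parameter at 63°N:
f = 2Ω sin φ = 2 × 7.29×10⁻⁵ × sin 63° = 1.30×10⁻⁴ s⁻¹
Pressure gradient: |∂P/∂n| = 800 Pa / 602000 m = 1.33×10⁻³ Pa/m
Geostrophic balance (pressure-gradient force = Coriolis force):
V_g = (1/(fρ)) |∂P/∂n| = 1.33×10⁻³ / (1.30×10⁻⁴ × 1.17) = 8.74 m/s
Converting: 8.74 m/s × 3.6 = 31 km/h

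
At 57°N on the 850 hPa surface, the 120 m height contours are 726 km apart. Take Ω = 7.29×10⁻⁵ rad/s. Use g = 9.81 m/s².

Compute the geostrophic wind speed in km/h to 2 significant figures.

Coriolis parameter at 57°N:
f = 2Ω sin φ = 2 × 7.29×10⁻⁵ × sin 57° = 1.22×10⁻⁴ s⁻¹
Height gradient: |∂Z/∂n| = 120 m / 726000 m = 1.65×10⁻⁴
On a pressure surface, geostrophic balance gives V_g = (g/f)|∂Z/∂n|:
V_g = 9.81 × 1.65×10⁻⁴ / 1.22×10⁻⁴ = 13.3 m/s
Converting: 13.3 m/s × 3.6 = 48 km/h

48 km/h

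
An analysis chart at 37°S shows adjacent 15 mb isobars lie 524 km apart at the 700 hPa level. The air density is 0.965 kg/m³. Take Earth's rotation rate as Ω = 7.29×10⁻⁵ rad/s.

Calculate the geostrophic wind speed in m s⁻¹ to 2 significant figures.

34 m s⁻¹

Coriolis parameter at 37°S:
f = 2Ω sin φ = 2 × 7.29×10⁻⁵ × sin 37° = 8.77×10⁻⁵ s⁻¹
Pressure gradient: |∂P/∂n| = 1500 Pa / 524000 m = 2.86×10⁻³ Pa/m
Geostrophic balance (pressure-gradient force = Coriolis force):
V_g = (1/(fρ)) |∂P/∂n| = 2.86×10⁻³ / (8.77×10⁻⁵ × 0.965) = 33.8 m/s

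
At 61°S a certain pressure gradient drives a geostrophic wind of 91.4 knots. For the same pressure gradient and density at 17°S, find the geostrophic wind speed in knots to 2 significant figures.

With the same pressure gradient and density, V_g ∝ 1/f ∝ 1/sin φ.
V₂ = V₁ · sin φ₁ / sin φ₂ = 91.4 × sin 61° / sin 17°
V₂ = 91.4 × 0.8746/0.2924 = 270 knots

270 knots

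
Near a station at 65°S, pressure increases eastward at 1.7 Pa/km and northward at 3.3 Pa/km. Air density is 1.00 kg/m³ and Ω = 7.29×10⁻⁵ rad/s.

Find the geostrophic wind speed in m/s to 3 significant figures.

28.1 m/s

Coriolis parameter at 65°S:
f = 2Ω sin φ = 2 × 7.29×10⁻⁵ × sin 65° = 1.32×10⁻⁴ s⁻¹
In the Southern Hemisphere f is negative: f = −1.32×10⁻⁴ s⁻¹.
Component geostrophic relations (x east, y north):
u_g = −(1/(fρ)) ∂P/∂y,  v_g = (1/(fρ)) ∂P/∂x
u_g = −(3.3×10⁻³)/(−1.32×10⁻⁴ × 1.00) = 25.0 m/s;  v_g = (1.7×10⁻³)/(−1.32×10⁻⁴ × 1.00) = −12.9 m/s
|V_g| = √(u_g² + v_g²) = 28.1 m/s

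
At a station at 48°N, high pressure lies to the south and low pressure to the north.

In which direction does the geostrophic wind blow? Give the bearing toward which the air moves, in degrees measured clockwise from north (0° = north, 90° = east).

The pressure-gradient force points toward the north (bearing 000°).
Geostrophic balance: in the Northern Hemisphere the Coriolis force deflects motion to the right, so the geostrophic wind blows 90° to the right of the pressure-gradient force (low pressure on the left).
Rotating 000° by 90° clockwise gives 090° — the wind blows toward the east.

090°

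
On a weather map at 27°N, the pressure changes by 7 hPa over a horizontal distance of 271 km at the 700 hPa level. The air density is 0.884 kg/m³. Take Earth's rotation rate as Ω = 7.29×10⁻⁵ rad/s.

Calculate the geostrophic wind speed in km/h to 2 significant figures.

Coriolis parameter at 27°N:
f = 2Ω sin φ = 2 × 7.29×10⁻⁵ × sin 27° = 6.62×10⁻⁵ s⁻¹
Pressure gradient: |∂P/∂n| = 700 Pa / 271000 m = 2.58×10⁻³ Pa/m
Geostrophic balance (pressure-gradient force = Coriolis force):
V_g = (1/(fρ)) |∂P/∂n| = 2.58×10⁻³ / (6.62×10⁻⁵ × 0.884) = 44.1 m/s
Converting: 44.1 m/s × 3.6 = 160 km/h

160 km/h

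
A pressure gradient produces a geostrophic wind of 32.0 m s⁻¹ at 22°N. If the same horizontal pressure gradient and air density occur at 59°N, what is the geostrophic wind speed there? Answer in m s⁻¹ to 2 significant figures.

14 m s⁻¹

With the same pressure gradient and density, V_g ∝ 1/f ∝ 1/sin φ.
V₂ = V₁ · sin φ₁ / sin φ₂ = 32.0 × sin 22° / sin 59°
V₂ = 32.0 × 0.3746/0.8572 = 14 m s⁻¹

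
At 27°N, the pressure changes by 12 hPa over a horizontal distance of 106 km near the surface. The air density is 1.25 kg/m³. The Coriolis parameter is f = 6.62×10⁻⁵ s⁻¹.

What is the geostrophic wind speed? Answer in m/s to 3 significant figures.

Pressure gradient: |∂P/∂n| = 1200 Pa / 106000 m = 1.13×10⁻² Pa/m
Geostrophic balance (pressure-gradient force = Coriolis force):
V_g = (1/(fρ)) |∂P/∂n| = 1.13×10⁻² / (6.62×10⁻⁵ × 1.25) = 137 m/s

137 m/s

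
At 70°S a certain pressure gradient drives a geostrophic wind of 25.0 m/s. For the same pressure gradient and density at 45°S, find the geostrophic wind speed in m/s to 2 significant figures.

33 m/s

With the same pressure gradient and density, V_g ∝ 1/f ∝ 1/sin φ.
V₂ = V₁ · sin φ₁ / sin φ₂ = 25.0 × sin 70° / sin 45°
V₂ = 25.0 × 0.9397/0.7071 = 33 m/s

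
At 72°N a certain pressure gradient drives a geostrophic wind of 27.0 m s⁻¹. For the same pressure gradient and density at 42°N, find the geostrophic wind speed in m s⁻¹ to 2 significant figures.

38 m s⁻¹

With the same pressure gradient and density, V_g ∝ 1/f ∝ 1/sin φ.
V₂ = V₁ · sin φ₁ / sin φ₂ = 27.0 × sin 72° / sin 42°
V₂ = 27.0 × 0.9511/0.6691 = 38 m s⁻¹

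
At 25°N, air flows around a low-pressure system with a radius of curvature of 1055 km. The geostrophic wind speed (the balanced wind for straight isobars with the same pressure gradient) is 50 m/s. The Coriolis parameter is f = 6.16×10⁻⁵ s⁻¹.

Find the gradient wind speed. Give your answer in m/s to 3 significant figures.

Around a low, centrifugal force acts outward with Coriolis, so pressure-gradient force balances both:
(1/ρ)|∂P/∂n| = fV + V²/R  →  V² + fR·V − fR·V_g = 0
With fR = 6.16×10⁻⁵ × 1055×10³ m = 65.0 m/s:
V = [−fR + √((fR)² + 4 fR V_g)]/2 = [−65.0 + √(65.0² + 4×65.0×50)]/2 = 33.1 m/s
Subgeostrophic (V < V_g = 50 m/s), as expected around a low.

33.1 m/s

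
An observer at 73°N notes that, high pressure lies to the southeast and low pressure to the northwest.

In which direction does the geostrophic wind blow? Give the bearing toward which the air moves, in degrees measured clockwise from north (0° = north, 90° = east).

The pressure-gradient force points toward the northwest (bearing 315°).
Geostrophic balance: in the Northern Hemisphere the Coriolis force deflects motion to the right, so the geostrophic wind blows 90° to the right of the pressure-gradient force (low pressure on the left).
Rotating 315° by 90° clockwise gives 045° — the wind blows toward the northeast.

045°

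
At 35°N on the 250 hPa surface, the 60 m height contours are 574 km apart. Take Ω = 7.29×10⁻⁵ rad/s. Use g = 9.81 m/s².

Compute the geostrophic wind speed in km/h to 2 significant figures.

Coriolis parameter at 35°N:
f = 2Ω sin φ = 2 × 7.29×10⁻⁵ × sin 35° = 8.36×10⁻⁵ s⁻¹
Height gradient: |∂Z/∂n| = 60 m / 574000 m = 1.05×10⁻⁴
On a pressure surface, geostrophic balance gives V_g = (g/f)|∂Z/∂n|:
V_g = 9.81 × 1.05×10⁻⁴ / 8.36×10⁻⁵ = 12.3 m/s
Converting: 12.3 m/s × 3.6 = 44 km/h

44 km/h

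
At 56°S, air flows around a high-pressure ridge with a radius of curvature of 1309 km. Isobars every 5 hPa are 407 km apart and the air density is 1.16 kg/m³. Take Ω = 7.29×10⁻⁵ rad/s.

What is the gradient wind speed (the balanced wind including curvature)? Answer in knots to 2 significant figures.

Coriolis parameter at 56°S:
f = 2Ω sin φ = 2 × 7.29×10⁻⁵ × sin 56° = 1.21×10⁻⁴ s⁻¹
Pressure gradient: |∂P/∂n| = 500 Pa / 407000 m = 1.23×10⁻³ Pa/m
Geostrophic speed: V_g = |∂P/∂n|/(fρ) = 1.23×10⁻³/(1.21×10⁻⁴ × 1.16) = 8.76 m/s
Around a high, pressure-gradient force acts outward with centrifugal, so Coriolis balances both:
fV = (1/ρ)|∂P/∂n| + V²/R  →  V² − fR·V + fR·V_g = 0
With fR = 1.21×10⁻⁴ × 1309×10³ m = 158 m/s:
V = [fR − √((fR)² − 4 fR V_g)]/2 = [158 − √(158² − 4×158×8.76)]/2 = 9.31 m/s
Supergeostrophic (V > V_g = 8.76 m/s), as expected around a high.
Converting: 9.31 m/s × 1.944 = 18 knots

18 knots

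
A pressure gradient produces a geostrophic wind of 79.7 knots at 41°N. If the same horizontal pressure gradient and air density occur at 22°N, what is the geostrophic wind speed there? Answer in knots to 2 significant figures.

With the same pressure gradient and density, V_g ∝ 1/f ∝ 1/sin φ.
V₂ = V₁ · sin φ₁ / sin φ₂ = 79.7 × sin 41° / sin 22°
V₂ = 79.7 × 0.6561/0.3746 = 140 knots

140 knots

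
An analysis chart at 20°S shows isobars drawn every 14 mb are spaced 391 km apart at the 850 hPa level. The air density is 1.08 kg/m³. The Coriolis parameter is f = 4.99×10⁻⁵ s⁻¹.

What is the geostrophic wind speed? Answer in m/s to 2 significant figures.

Pressure gradient: |∂P/∂n| = 1400 Pa / 391000 m = 3.58×10⁻³ Pa/m
Geostrophic balance (pressure-gradient force = Coriolis force):
V_g = (1/(fρ)) |∂P/∂n| = 3.58×10⁻³ / (4.99×10⁻⁵ × 1.08) = 66.4 m/s

66 m/s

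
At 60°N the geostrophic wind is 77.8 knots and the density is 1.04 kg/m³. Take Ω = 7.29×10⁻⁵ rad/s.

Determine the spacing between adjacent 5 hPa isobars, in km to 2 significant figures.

Coriolis parameter at 60°N:
f = 2Ω sin φ = 2 × 7.29×10⁻⁵ × sin 60° = 1.26×10⁻⁴ s⁻¹
Wind speed in SI: 77.8 knots = 40.0 m/s
Geostrophic balance rearranged: |∂P/∂n| = f ρ V_g
|∂P/∂n| = 1.26×10⁻⁴ × 1.04 × 40.0 = 5.26×10⁻³ Pa/m
Isobar spacing: Δn = ΔP/|∂P/∂n| = 500 Pa / 5.26×10⁻³ Pa/m = 95133 m ≈ 95 km

95 km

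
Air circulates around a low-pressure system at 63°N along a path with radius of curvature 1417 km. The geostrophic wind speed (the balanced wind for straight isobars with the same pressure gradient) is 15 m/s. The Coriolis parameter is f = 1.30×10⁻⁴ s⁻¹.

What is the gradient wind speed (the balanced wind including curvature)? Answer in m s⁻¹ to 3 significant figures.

Around a low, centrifugal force acts outward with Coriolis, so pressure-gradient force balances both:
(1/ρ)|∂P/∂n| = fV + V²/R  →  V² + fR·V − fR·V_g = 0
With fR = 1.30×10⁻⁴ × 1417×10³ m = 184 m/s:
V = [−fR + √((fR)² + 4 fR V_g)]/2 = [−184 + √(184² + 4×184×15)]/2 = 13.9 m/s
Subgeostrophic (V < V_g = 15 m/s), as expected around a low.

13.9 m s⁻¹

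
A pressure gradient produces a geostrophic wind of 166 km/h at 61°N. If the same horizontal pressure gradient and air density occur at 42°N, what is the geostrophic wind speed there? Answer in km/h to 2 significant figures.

220 km/h

With the same pressure gradient and density, V_g ∝ 1/f ∝ 1/sin φ.
V₂ = V₁ · sin φ₁ / sin φ₂ = 166 × sin 61° / sin 42°
V₂ = 166 × 0.8746/0.6691 = 220 km/h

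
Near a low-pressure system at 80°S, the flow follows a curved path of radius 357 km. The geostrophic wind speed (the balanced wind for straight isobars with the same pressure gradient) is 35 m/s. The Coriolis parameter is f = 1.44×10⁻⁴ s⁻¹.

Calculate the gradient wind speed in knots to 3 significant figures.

Around a low, centrifugal force acts outward with Coriolis, so pressure-gradient force balances both:
(1/ρ)|∂P/∂n| = fV + V²/R  →  V² + fR·V − fR·V_g = 0
With fR = 1.44×10⁻⁴ × 357×10³ m = 51.4 m/s:
V = [−fR + √((fR)² + 4 fR V_g)]/2 = [−51.4 + √(51.4² + 4×51.4×35)]/2 = 23.9 m/s
Subgeostrophic (V < V_g = 35 m/s), as expected around a low.
Converting: 23.9 m/s × 1.944 = 46.4 knots

46.4 knots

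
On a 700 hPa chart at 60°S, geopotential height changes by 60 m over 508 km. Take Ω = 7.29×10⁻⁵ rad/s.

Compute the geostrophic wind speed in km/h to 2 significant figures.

33 km/h

Coriolis parameter at 60°S:
f = 2Ω sin φ = 2 × 7.29×10⁻⁵ × sin 60° = 1.26×10⁻⁴ s⁻¹
Height gradient: |∂Z/∂n| = 60 m / 508000 m = 1.18×10⁻⁴
On a pressure surface, geostrophic balance gives V_g = (g/f)|∂Z/∂n|:
V_g = 9.81 × 1.18×10⁻⁴ / 1.26×10⁻⁴ = 9.18 m/s
Converting: 9.18 m/s × 3.6 = 33 km/h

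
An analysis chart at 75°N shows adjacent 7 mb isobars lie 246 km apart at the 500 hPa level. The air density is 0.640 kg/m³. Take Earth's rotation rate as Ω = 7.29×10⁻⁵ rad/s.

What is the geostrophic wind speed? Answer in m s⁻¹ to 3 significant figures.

Coriolis parameter at 75°N:
f = 2Ω sin φ = 2 × 7.29×10⁻⁵ × sin 75° = 1.41×10⁻⁴ s⁻¹
Pressure gradient: |∂P/∂n| = 700 Pa / 246000 m = 2.85×10⁻³ Pa/m
Geostrophic balance (pressure-gradient force = Coriolis force):
V_g = (1/(fρ)) |∂P/∂n| = 2.85×10⁻³ / (1.41×10⁻⁴ × 0.640) = 31.6 m/s

31.6 m s⁻¹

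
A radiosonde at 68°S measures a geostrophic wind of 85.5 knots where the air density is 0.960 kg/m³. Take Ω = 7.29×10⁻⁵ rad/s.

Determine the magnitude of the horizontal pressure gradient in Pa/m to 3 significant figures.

5.71×10⁻³ Pa/m

Coriolis parameter at 68°S:
f = 2Ω sin φ = 2 × 7.29×10⁻⁵ × sin 68° = 1.35×10⁻⁴ s⁻¹
Wind speed in SI: 85.5 knots = 44.0 m/s
Geostrophic balance rearranged: |∂P/∂n| = f ρ V_g
|∂P/∂n| = 1.35×10⁻⁴ × 0.960 × 44.0 = 5.71×10⁻³ Pa/m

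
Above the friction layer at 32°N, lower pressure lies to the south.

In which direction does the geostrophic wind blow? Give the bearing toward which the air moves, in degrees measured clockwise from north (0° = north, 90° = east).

270°

The pressure-gradient force points toward the south (bearing 180°).
Geostrophic balance: in the Northern Hemisphere the Coriolis force deflects motion to the right, so the geostrophic wind blows 90° to the right of the pressure-gradient force (low pressure on the left).
Rotating 180° by 90° clockwise gives 270° — the wind blows toward the west.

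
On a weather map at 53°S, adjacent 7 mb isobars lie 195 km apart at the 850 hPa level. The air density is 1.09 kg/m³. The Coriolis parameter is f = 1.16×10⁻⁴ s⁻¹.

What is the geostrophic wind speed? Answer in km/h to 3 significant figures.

102 km/h

Pressure gradient: |∂P/∂n| = 700 Pa / 195000 m = 3.59×10⁻³ Pa/m
Geostrophic balance (pressure-gradient force = Coriolis force):
V_g = (1/(fρ)) |∂P/∂n| = 3.59×10⁻³ / (1.16×10⁻⁴ × 1.09) = 28.4 m/s
Converting: 28.4 m/s × 3.6 = 102 km/h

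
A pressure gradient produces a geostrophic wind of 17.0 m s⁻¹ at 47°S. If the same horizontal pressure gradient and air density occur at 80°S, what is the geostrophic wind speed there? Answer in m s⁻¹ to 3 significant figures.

12.6 m s⁻¹

With the same pressure gradient and density, V_g ∝ 1/f ∝ 1/sin φ.
V₂ = V₁ · sin φ₁ / sin φ₂ = 17.0 × sin 47° / sin 80°
V₂ = 17.0 × 0.7314/0.9848 = 12.6 m s⁻¹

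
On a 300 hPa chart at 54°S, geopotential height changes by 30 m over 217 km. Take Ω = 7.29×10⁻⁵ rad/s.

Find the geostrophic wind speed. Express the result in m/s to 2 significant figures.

11 m/s

Coriolis parameter at 54°S:
f = 2Ω sin φ = 2 × 7.29×10⁻⁵ × sin 54° = 1.18×10⁻⁴ s⁻¹
Height gradient: |∂Z/∂n| = 30 m / 217000 m = 1.38×10⁻⁴
On a pressure surface, geostrophic balance gives V_g = (g/f)|∂Z/∂n|:
V_g = 9.81 × 1.38×10⁻⁴ / 1.18×10⁻⁴ = 11.5 m/s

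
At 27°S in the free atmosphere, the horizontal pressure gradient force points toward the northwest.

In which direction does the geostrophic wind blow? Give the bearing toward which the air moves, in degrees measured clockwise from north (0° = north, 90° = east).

The pressure-gradient force points toward the northwest (bearing 315°).
Geostrophic balance: in the Southern Hemisphere the Coriolis force deflects motion to the left, so the geostrophic wind blows 90° to the left of the pressure-gradient force (low pressure on the right).
Rotating 315° by 90° counterclockwise gives 225° — the wind blows toward the southwest.

225°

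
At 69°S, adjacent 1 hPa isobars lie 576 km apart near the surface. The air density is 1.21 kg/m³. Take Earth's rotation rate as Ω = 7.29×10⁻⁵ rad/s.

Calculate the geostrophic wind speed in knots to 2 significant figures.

2.0 knots

Coriolis parameter at 69°S:
f = 2Ω sin φ = 2 × 7.29×10⁻⁵ × sin 69° = 1.36×10⁻⁴ s⁻¹
Pressure gradient: |∂P/∂n| = 100 Pa / 576000 m = 1.74×10⁻⁴ Pa/m
Geostrophic balance (pressure-gradient force = Coriolis force):
V_g = (1/(fρ)) |∂P/∂n| = 1.74×10⁻⁴ / (1.36×10⁻⁴ × 1.21) = 1.05 m/s
Converting: 1.05 m/s × 1.944 = 2.0 knots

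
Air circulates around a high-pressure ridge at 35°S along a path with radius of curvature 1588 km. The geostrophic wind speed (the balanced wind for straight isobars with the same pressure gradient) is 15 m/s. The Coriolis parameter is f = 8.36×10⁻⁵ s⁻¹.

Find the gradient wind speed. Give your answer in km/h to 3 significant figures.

Around a high, pressure-gradient force acts outward with centrifugal, so Coriolis balances both:
fV = (1/ρ)|∂P/∂n| + V²/R  →  V² − fR·V + fR·V_g = 0
With fR = 8.36×10⁻⁵ × 1588×10³ m = 133 m/s:
V = [fR − √((fR)² − 4 fR V_g)]/2 = [133 − √(133² − 4×133×15)]/2 = 17.2 m/s
Supergeostrophic (V > V_g = 15 m/s), as expected around a high.
Converting: 17.2 m/s × 3.6 = 62.1 km/h

62.1 km/h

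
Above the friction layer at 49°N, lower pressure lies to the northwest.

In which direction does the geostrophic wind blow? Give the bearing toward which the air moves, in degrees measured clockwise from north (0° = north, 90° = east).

The pressure-gradient force points toward the northwest (bearing 315°).
Geostrophic balance: in the Northern Hemisphere the Coriolis force deflects motion to the right, so the geostrophic wind blows 90° to the right of the pressure-gradient force (low pressure on the left).
Rotating 315° by 90° clockwise gives 045° — the wind blows toward the northeast.

045°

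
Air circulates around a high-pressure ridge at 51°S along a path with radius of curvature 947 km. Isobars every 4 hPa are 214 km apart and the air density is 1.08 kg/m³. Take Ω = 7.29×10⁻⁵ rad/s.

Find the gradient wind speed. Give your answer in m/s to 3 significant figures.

18.4 m/s

Coriolis parameter at 51°S:
f = 2Ω sin φ = 2 × 7.29×10⁻⁵ × sin 51° = 1.13×10⁻⁴ s⁻¹
Pressure gradient: |∂P/∂n| = 400 Pa / 214000 m = 1.87×10⁻³ Pa/m
Geostrophic speed: V_g = |∂P/∂n|/(fρ) = 1.87×10⁻³/(1.13×10⁻⁴ × 1.08) = 15.3 m/s
Around a high, pressure-gradient force acts outward with centrifugal, so Coriolis balances both:
fV = (1/ρ)|∂P/∂n| + V²/R  →  V² − fR·V + fR·V_g = 0
With fR = 1.13×10⁻⁴ × 947×10³ m = 107 m/s:
V = [fR − √((fR)² − 4 fR V_g)]/2 = [107 − √(107² − 4×107×15.3)]/2 = 18.4 m/s
Supergeostrophic (V > V_g = 15.3 m/s), as expected around a high.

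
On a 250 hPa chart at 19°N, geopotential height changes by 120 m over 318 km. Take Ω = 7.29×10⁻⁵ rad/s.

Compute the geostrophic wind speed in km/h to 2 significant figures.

280 km/h

Coriolis parameter at 19°N:
f = 2Ω sin φ = 2 × 7.29×10⁻⁵ × sin 19° = 4.75×10⁻⁵ s⁻¹
Height gradient: |∂Z/∂n| = 120 m / 318000 m = 3.77×10⁻⁴
On a pressure surface, geostrophic balance gives V_g = (g/f)|∂Z/∂n|:
V_g = 9.81 × 3.77×10⁻⁴ / 4.75×10⁻⁵ = 78.0 m/s
Converting: 78.0 m/s × 3.6 = 280 km/h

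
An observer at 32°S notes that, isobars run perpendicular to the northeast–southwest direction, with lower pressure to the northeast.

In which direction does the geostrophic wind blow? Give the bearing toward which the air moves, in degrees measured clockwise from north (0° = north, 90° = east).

The pressure-gradient force points toward the northeast (bearing 045°).
Geostrophic balance: in the Southern Hemisphere the Coriolis force deflects motion to the left, so the geostrophic wind blows 90° to the left of the pressure-gradient force (low pressure on the right).
Rotating 045° by 90° counterclockwise gives 315° — the wind blows toward the northwest.

315°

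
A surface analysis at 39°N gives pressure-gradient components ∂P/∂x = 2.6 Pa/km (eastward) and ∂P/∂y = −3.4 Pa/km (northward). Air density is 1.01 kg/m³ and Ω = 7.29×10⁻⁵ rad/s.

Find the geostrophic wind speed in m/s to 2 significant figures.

Coriolis parameter at 39°N:
f = 2Ω sin φ = 2 × 7.29×10⁻⁵ × sin 39° = 9.18×10⁻⁵ s⁻¹
Component geostrophic relations (x east, y north):
u_g = −(1/(fρ)) ∂P/∂y,  v_g = (1/(fρ)) ∂P/∂x
u_g = −(−3.4×10⁻³)/(9.18×10⁻⁵ × 1.01) = 36.7 m/s;  v_g = (2.6×10⁻³)/(9.18×10⁻⁵ × 1.01) = 28.1 m/s
|V_g| = √(u_g² + v_g²) = 46.2 m/s

46 m/s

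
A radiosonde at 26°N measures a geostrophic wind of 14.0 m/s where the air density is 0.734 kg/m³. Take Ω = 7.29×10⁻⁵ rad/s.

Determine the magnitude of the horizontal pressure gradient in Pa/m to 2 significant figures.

Coriolis parameter at 26°N:
f = 2Ω sin φ = 2 × 7.29×10⁻⁵ × sin 26° = 6.39×10⁻⁵ s⁻¹
Geostrophic balance rearranged: |∂P/∂n| = f ρ V_g
|∂P/∂n| = 6.39×10⁻⁵ × 0.734 × 14.0 = 6.57×10⁻⁴ Pa/m

6.6×10⁻⁴ Pa/m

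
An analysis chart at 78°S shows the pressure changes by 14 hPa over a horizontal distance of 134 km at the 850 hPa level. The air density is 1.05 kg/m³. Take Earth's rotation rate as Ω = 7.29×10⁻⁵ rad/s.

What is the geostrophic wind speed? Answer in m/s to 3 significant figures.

Coriolis parameter at 78°S:
f = 2Ω sin φ = 2 × 7.29×10⁻⁵ × sin 78° = 1.43×10⁻⁴ s⁻¹
Pressure gradient: |∂P/∂n| = 1400 Pa / 134000 m = 1.04×10⁻² Pa/m
Geostrophic balance (pressure-gradient force = Coriolis force):
V_g = (1/(fρ)) |∂P/∂n| = 1.04×10⁻² / (1.43×10⁻⁴ × 1.05) = 69.8 m/s

69.8 m/s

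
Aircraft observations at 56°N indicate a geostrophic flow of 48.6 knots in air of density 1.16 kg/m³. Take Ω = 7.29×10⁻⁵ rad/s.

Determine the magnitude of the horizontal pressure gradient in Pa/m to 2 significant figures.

3.5×10⁻³ Pa/m

Coriolis parameter at 56°N:
f = 2Ω sin φ = 2 × 7.29×10⁻⁵ × sin 56° = 1.21×10⁻⁴ s⁻¹
Wind speed in SI: 48.6 knots = 25.0 m/s
Geostrophic balance rearranged: |∂P/∂n| = f ρ V_g
|∂P/∂n| = 1.21×10⁻⁴ × 1.16 × 25.0 = 3.51×10⁻³ Pa/m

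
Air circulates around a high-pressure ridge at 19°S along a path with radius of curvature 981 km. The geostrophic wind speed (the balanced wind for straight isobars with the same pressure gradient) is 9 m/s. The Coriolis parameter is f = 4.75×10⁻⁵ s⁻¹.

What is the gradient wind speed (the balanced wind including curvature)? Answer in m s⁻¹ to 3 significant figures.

12.2 m s⁻¹

Around a high, pressure-gradient force acts outward with centrifugal, so Coriolis balances both:
fV = (1/ρ)|∂P/∂n| + V²/R  →  V² − fR·V + fR·V_g = 0
With fR = 4.75×10⁻⁵ × 981×10³ m = 46.6 m/s:
V = [fR − √((fR)² − 4 fR V_g)]/2 = [46.6 − √(46.6² − 4×46.6×9)]/2 = 12.2 m/s
Supergeostrophic (V > V_g = 9 m/s), as expected around a high.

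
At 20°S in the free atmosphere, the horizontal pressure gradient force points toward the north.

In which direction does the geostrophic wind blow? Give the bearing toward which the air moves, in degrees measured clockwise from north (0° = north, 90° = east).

270°

The pressure-gradient force points toward the north (bearing 000°).
Geostrophic balance: in the Southern Hemisphere the Coriolis force deflects motion to the left, so the geostrophic wind blows 90° to the left of the pressure-gradient force (low pressure on the right).
Rotating 000° by 90° counterclockwise gives 270° — the wind blows toward the west.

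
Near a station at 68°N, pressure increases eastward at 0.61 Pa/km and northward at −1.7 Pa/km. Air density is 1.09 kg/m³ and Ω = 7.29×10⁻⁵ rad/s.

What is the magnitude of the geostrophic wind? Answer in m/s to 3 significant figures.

Coriolis parameter at 68°N:
f = 2Ω sin φ = 2 × 7.29×10⁻⁵ × sin 68° = 1.35×10⁻⁴ s⁻¹
Component geostrophic relations (x east, y north):
u_g = −(1/(fρ)) ∂P/∂y,  v_g = (1/(fρ)) ∂P/∂x
u_g = −(−1.7×10⁻³)/(1.35×10⁻⁴ × 1.09) = 11.5 m/s;  v_g = (0.61×10⁻³)/(1.35×10⁻⁴ × 1.09) = 4.14 m/s
|V_g| = √(u_g² + v_g²) = 12.3 m/s

12.3 m/s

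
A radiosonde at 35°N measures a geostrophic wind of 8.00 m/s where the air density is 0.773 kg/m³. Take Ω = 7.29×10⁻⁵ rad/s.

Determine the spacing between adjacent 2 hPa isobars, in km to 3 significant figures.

387 km

Coriolis parameter at 35°N:
f = 2Ω sin φ = 2 × 7.29×10⁻⁵ × sin 35° = 8.36×10⁻⁵ s⁻¹
Geostrophic balance rearranged: |∂P/∂n| = f ρ V_g
|∂P/∂n| = 8.36×10⁻⁵ × 0.773 × 8.00 = 5.17×10⁻⁴ Pa/m
Isobar spacing: Δn = ΔP/|∂P/∂n| = 200 Pa / 5.17×10⁻⁴ Pa/m = 386733 m ≈ 387 km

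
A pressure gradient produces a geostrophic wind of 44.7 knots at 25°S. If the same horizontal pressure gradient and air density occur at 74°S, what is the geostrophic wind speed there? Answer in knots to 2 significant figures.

20 knots

With the same pressure gradient and density, V_g ∝ 1/f ∝ 1/sin φ.
V₂ = V₁ · sin φ₁ / sin φ₂ = 44.7 × sin 25° / sin 74°
V₂ = 44.7 × 0.4226/0.9613 = 20 knots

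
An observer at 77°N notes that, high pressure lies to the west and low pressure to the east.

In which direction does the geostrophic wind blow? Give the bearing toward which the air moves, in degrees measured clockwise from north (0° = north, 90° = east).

180°

The pressure-gradient force points toward the east (bearing 090°).
Geostrophic balance: in the Northern Hemisphere the Coriolis force deflects motion to the right, so the geostrophic wind blows 90° to the right of the pressure-gradient force (low pressure on the left).
Rotating 090° by 90° clockwise gives 180° — the wind blows toward the south.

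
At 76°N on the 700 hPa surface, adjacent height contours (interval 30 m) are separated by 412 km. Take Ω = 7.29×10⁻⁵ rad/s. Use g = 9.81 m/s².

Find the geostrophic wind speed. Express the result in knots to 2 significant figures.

9.8 knots

Coriolis parameter at 76°N:
f = 2Ω sin φ = 2 × 7.29×10⁻⁵ × sin 76° = 1.41×10⁻⁴ s⁻¹
Height gradient: |∂Z/∂n| = 30 m / 412000 m = 7.28×10⁻⁵
On a pressure surface, geostrophic balance gives V_g = (g/f)|∂Z/∂n|:
V_g = 9.81 × 7.28×10⁻⁵ / 1.41×10⁻⁴ = 5.05 m/s
Converting: 5.05 m/s × 1.944 = 9.8 knots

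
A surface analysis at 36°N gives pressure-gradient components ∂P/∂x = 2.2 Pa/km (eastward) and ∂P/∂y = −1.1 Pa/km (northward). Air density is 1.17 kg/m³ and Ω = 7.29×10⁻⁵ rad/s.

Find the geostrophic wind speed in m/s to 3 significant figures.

Coriolis parameter at 36°N:
f = 2Ω sin φ = 2 × 7.29×10⁻⁵ × sin 36° = 8.57×10⁻⁵ s⁻¹
Component geostrophic relations (x east, y north):
u_g = −(1/(fρ)) ∂P/∂y,  v_g = (1/(fρ)) ∂P/∂x
u_g = −(−1.1×10⁻³)/(8.57×10⁻⁵ × 1.17) = 11.0 m/s;  v_g = (2.2×10⁻³)/(8.57×10⁻⁵ × 1.17) = 21.9 m/s
|V_g| = √(u_g² + v_g²) = 24.5 m/s

24.5 m/s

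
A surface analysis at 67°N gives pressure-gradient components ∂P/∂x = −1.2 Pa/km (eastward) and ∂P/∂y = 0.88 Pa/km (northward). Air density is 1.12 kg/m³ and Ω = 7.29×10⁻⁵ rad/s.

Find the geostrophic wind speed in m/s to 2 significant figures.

9.9 m/s

Coriolis parameter at 67°N:
f = 2Ω sin φ = 2 × 7.29×10⁻⁵ × sin 67° = 1.34×10⁻⁴ s⁻¹
Component geostrophic relations (x east, y north):
u_g = −(1/(fρ)) ∂P/∂y,  v_g = (1/(fρ)) ∂P/∂x
u_g = −(0.88×10⁻³)/(1.34×10⁻⁴ × 1.12) = −5.85 m/s;  v_g = (−1.2×10⁻³)/(1.34×10⁻⁴ × 1.12) = −7.98 m/s
|V_g| = √(u_g² + v_g²) = 9.90 m/s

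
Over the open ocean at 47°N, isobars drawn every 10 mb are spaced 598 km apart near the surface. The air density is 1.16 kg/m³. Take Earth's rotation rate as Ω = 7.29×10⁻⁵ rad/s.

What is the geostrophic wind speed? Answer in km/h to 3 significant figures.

Coriolis parameter at 47°N:
f = 2Ω sin φ = 2 × 7.29×10⁻⁵ × sin 47° = 1.07×10⁻⁴ s⁻¹
Pressure gradient: |∂P/∂n| = 1000 Pa / 598000 m = 1.67×10⁻³ Pa/m
Geostrophic balance (pressure-gradient force = Coriolis force):
V_g = (1/(fρ)) |∂P/∂n| = 1.67×10⁻³ / (1.07×10⁻⁴ × 1.16) = 13.5 m/s
Converting: 13.5 m/s × 3.6 = 48.7 km/h

48.7 km/h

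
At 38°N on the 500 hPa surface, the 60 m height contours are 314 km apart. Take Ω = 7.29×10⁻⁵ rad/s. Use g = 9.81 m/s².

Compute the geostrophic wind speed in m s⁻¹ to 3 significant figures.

Coriolis parameter at 38°N:
f = 2Ω sin φ = 2 × 7.29×10⁻⁵ × sin 38° = 8.98×10⁻⁵ s⁻¹
Height gradient: |∂Z/∂n| = 60 m / 314000 m = 1.91×10⁻⁴
On a pressure surface, geostrophic balance gives V_g = (g/f)|∂Z/∂n|:
V_g = 9.81 × 1.91×10⁻⁴ / 8.98×10⁻⁵ = 20.9 m/s

20.9 m s⁻¹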